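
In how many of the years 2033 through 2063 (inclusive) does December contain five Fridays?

14

December has 31 days; it has five Fridays when Friday falls among the first (month-length − 28) days — i.e. when December 1 is one of Friday/Thursday/Wednesday.
December 1 by year: 2033:Thu✓ 2034:Fri✓ 2035:Sat 2036:Mon 2037:Tue 2038:Wed✓ 2039:Thu✓ 2040:Sat 2041:Sun 2042:Mon 2043:Tue 2044:Thu✓ 2045:Fri✓ 2046:Sat 2047:Sun 2048:Tue 2049:Wed✓ 2050:Thu✓ 2051:Fri✓ 2052:Sun 2053:Mon 2054:Tue 2055:Wed✓ 2056:Fri✓ 2057:Sat 2058:Sun 2059:Mon 2060:Wed✓ 2061:Thu✓ 2062:Fri✓ 2063:Sat
Years with five Fridays: 2033, 2034, 2038, 2039, 2044, 2045, 2049, 2050, 2051, 2055, 2056, 2060, 2061, 2062 → 14.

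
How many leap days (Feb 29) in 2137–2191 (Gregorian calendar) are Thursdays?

Leap years in 2137–2191: 13 of them.
Feb 29 weekday advances by 5 (mod 7) from one leap year to the next four years later (or differs when a century non-leap intervenes).
Leap-day weekdays: 2140:Mon 2144:Sat 2148:Thu✓ 2152:Tue 2156:Sun 2160:Fri 2164:Wed 2168:Mon 2172:Sat 2176:Thu✓ 2180:Tue 2184:Sun 2188:Fri
Thursday: 2148, 2176 → 2.

2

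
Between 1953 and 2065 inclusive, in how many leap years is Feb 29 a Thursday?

Leap years in 1953–2065: 28 of them.
Feb 29 weekday advances by 5 (mod 7) from one leap year to the next four years later (or differs when a century non-leap intervenes).
Leap-day weekdays: 1956:Wed 1960:Mon 1964:Sat 1968:Thu✓ 1972:Tue 1976:Sun 1980:Fri 1984:Wed 1988:Mon 1992:Sat 1996:Thu✓ 2000:Tue 2004:Sun 2008:Fri 2012:Wed 2016:Mon 2020:Sat 2024:Thu✓ 2028:Tue 2032:Sun 2036:Fri 2040:Wed 2044:Mon 2048:Sat 2052:Thu✓ 2056:Tue 2060:Sun 2064:Fri
Thursday: 1968, 1996, 2024, 2052 → 4.

4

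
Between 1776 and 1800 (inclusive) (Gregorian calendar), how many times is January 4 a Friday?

4

Track January 4's weekday year by year (advancing +1, or +2 across a Feb 29):
  1776: Thu  1777: Sat (+2)  1778: Sun (+1)  1779: Mon (+1)  1780: Tue (+1)
  1781: Thu (+2)  1782: Fri (+1) ✓  1783: Sat (+1)  1784: Sun (+1)  1785: Tue (+2)
  1786: Wed (+1)  1787: Thu (+1)  1788: Fri (+1) ✓  1789: Sun (+2)  1790: Mon (+1)
  1791: Tue (+1)  1792: Wed (+1)  1793: Fri (+2) ✓  1794: Sat (+1)  1795: Sun (+1)
  1796: Mon (+1)  1797: Wed (+2)  1798: Thu (+1)  1799: Fri (+1) ✓  1800: Sat (+1)
Friday years: 1782, 1788, 1793, 1799 — 4 in total.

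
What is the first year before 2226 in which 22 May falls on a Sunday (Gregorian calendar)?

2225

From one year to the next, a fixed date's weekday advances by 1, or by 2 when a Feb 29 lies between the two dates.
2226: May 22 is Monday.
2225: Sunday (−1)
22 May falls on a Sunday in 2225.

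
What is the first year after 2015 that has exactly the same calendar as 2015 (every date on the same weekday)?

Two years share a calendar iff Jan 1 falls on the same weekday and both are leap or both are common. 2015: Jan 1 is Thursday, common year.
2016: Jan 1 Friday, leap
2017: Jan 1 Sunday, common
2018: Jan 1 Monday, common
2019: Jan 1 Tuesday, common
2020: Jan 1 Wednesday, leap
2021: Jan 1 Friday, common
2022: Jan 1 Saturday, common
2023: Jan 1 Sunday, common
2024: Jan 1 Monday, leap
2025: Jan 1 Wednesday, common
2026: Jan 1 Thursday, common
2026 matches on both conditions.

2026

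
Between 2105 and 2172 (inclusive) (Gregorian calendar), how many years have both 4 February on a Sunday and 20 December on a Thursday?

Check each year's weekday for 4 February and 20 December:
  2105: Wed/Sun  2106: Thu/Mon  2107: Fri/Tue  2108: Sat/Thu  2109: Mon/Fri  2110: Tue/Sat  2111: Wed/Sun  2112: Thu/Tue  2113: Sat/Wed  2114: Sun/Thu ✓  2115: Mon/Fri  2116: Tue/Sun  2117: Thu/Mon  2118: Fri/Tue  …(40 more)…  2159: Sun/Thu ✓  2160: Mon/Sat  2161: Wed/Sun  2162: Thu/Mon  2163: Fri/Tue  2164: Sat/Thu  2165: Mon/Fri  2166: Tue/Sat  2167: Wed/Sun  2168: Thu/Tue  2169: Sat/Wed  2170: Sun/Thu ✓  2171: Mon/Fri  2172: Tue/Sun
Both conditions hold in: 2114, 2125, 2131, 2142, 2153, 2159, 2170 — 7.

7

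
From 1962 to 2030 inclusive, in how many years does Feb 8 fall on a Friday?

10

Track Feb 8's weekday year by year (advancing +1, or +2 across a Feb 29):
  1962: Thu  1963: Fri (+1) ✓  1964: Sat (+1)  1965: Mon (+2)  1966: Tue (+1)
  1967: Wed (+1)  1968: Thu (+1)  1969: Sat (+2)  1970: Sun (+1)  1971: Mon (+1)
  1972: Tue (+1)  1973: Thu (+2)  1974: Fri (+1) ✓  1975: Sat (+1)  … (41 more years) …
  2017: Wed (+2)  2018: Thu (+1)  2019: Fri (+1) ✓  2020: Sat (+1)  2021: Mon (+2)
  2022: Tue (+1)  2023: Wed (+1)  2024: Thu (+1)  2025: Sat (+2)  2026: Sun (+1)
  2027: Mon (+1)  2028: Tue (+1)  2029: Thu (+2)  2030: Fri (+1) ✓
Friday years: 1963, 1974, 1980, 1985, 1991, 2002, 2008, 2013, 2019, 2030 — 10 in total.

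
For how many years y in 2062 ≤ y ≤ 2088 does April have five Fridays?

April has 30 days; it has five Fridays when Friday falls among the first (month-length − 28) days — i.e. when April 1 is one of Friday/Thursday.
April 1 by year: 2062:Sat 2063:Sun 2064:Tue 2065:Wed 2066:Thu✓ 2067:Fri✓ 2068:Sun 2069:Mon 2070:Tue 2071:Wed 2072:Fri✓ 2073:Sat 2074:Sun 2075:Mon 2076:Wed 2077:Thu✓ 2078:Fri✓ 2079:Sat 2080:Mon 2081:Tue 2082:Wed 2083:Thu✓ 2084:Sat 2085:Sun 2086:Mon 2087:Tue 2088:Thu✓
Years with five Fridays: 2066, 2067, 2072, 2077, 2078, 2083, 2088 → 7.

7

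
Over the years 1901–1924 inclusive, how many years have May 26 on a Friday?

4

Track May 26's weekday year by year (advancing +1, or +2 across a Feb 29):
  1901: Sun  1902: Mon (+1)  1903: Tue (+1)  1904: Thu (+2)  1905: Fri (+1) ✓
  1906: Sat (+1)  1907: Sun (+1)  1908: Tue (+2)  1909: Wed (+1)  1910: Thu (+1)
  1911: Fri (+1) ✓  1912: Sun (+2)  1913: Mon (+1)  1914: Tue (+1)  1915: Wed (+1)
  1916: Fri (+2) ✓  1917: Sat (+1)  1918: Sun (+1)  1919: Mon (+1)  1920: Wed (+2)
  1921: Thu (+1)  1922: Fri (+1) ✓  1923: Sat (+1)  1924: Mon (+2)
Friday years: 1905, 1911, 1916, 1922 — 4 in total.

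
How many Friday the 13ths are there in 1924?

1

Check the 13th of each month of 1924: Jan 13: Sun, Feb 13: Wed, Mar 13: Thu, Apr 13: Sun, May 13: Tue, Jun 13: Fri, Jul 13: Sun, Aug 13: Wed, Sep 13: Sat, Oct 13: Mon, Nov 13: Thu, Dec 13: Sat.
Friday occurs in June — 1 month.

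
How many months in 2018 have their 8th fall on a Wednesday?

Check the 8th of each month of 2018: Jan 8: Mon, Feb 8: Thu, Mar 8: Thu, Apr 8: Sun, May 8: Tue, Jun 8: Fri, Jul 8: Sun, Aug 8: Wed, Sep 8: Sat, Oct 8: Mon, Nov 8: Thu, Dec 8: Sat.
Wednesday occurs in August — 1 month.

1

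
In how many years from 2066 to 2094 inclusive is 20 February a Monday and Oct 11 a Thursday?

Check each year's weekday for 20 February and Oct 11:
  2066: Sat/Mon  2067: Sun/Tue  2068: Mon/Thu ✓  2069: Wed/Fri  2070: Thu/Sat  2071: Fri/Sun  2072: Sat/Tue  2073: Mon/Wed  2074: Tue/Thu  2075: Wed/Fri  2076: Thu/Sun  2077: Sat/Mon  2078: Sun/Tue  2079: Mon/Wed  2080: Tue/Fri  2081: Thu/Sat  2082: Fri/Sun  2083: Sat/Mon  2084: Sun/Wed  2085: Tue/Thu  2086: Wed/Fri  2087: Thu/Sat  2088: Fri/Mon  2089: Sun/Tue  2090: Mon/Wed  2091: Tue/Thu  2092: Wed/Sat  2093: Fri/Sun  2094: Sat/Mon
Both conditions hold in: 2068 — 1.

1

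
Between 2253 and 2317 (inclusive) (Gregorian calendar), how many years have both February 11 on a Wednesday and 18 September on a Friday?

7

Check each year's weekday for February 11 and 18 September:
  2253: Fri/Sun  2254: Sat/Mon  2255: Sun/Tue  2256: Mon/Thu  2257: Wed/Fri ✓  2258: Thu/Sat  2259: Fri/Sun  2260: Sat/Tue  2261: Mon/Wed  2262: Tue/Thu  2263: Wed/Fri ✓  2264: Thu/Sun  2265: Sat/Mon  2266: Sun/Tue  …(37 more)…  2304: Thu/Sun  2305: Sat/Mon  2306: Sun/Tue  2307: Mon/Wed  2308: Tue/Fri  2309: Thu/Sat  2310: Fri/Sun  2311: Sat/Mon  2312: Sun/Wed  2313: Tue/Thu  2314: Wed/Fri ✓  2315: Thu/Sat  2316: Fri/Mon  2317: Sun/Tue
Both conditions hold in: 2257, 2263, 2274, 2285, 2291, 2303, 2314 — 7.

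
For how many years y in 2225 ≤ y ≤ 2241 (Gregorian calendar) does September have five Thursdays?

September has 30 days; it has five Thursdays when Thursday falls among the first (month-length − 28) days — i.e. when September 1 is one of Thursday/Wednesday.
September 1 by year: 2225:Thu✓ 2226:Fri 2227:Sat 2228:Mon 2229:Tue 2230:Wed✓ 2231:Thu✓ 2232:Sat 2233:Sun 2234:Mon 2235:Tue 2236:Thu✓ 2237:Fri 2238:Sat 2239:Sun 2240:Tue 2241:Wed✓
Years with five Thursdays: 2225, 2230, 2231, 2236, 2241 → 5.

5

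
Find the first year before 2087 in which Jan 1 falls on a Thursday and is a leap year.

Jan 1 advances by 2 weekdays after a leap year and by 1 after a common year.
2087: Jan 1 is Wednesday.
2086: Tuesday
2085: Monday
2084: Saturday (leap)
2083: Friday
2082: Thursday
2081: Wednesday
2080: Monday (leap)
2079: Sunday
2078: Saturday
2077: Friday
2076: Wednesday (leap)
2075: Tuesday
2074: Monday
2073: Sunday
2072: Friday (leap)
2071: Thursday
2070: Wednesday
2069: Tuesday
2068: Sunday (leap)
2067: Saturday
2066: Friday
2065: Thursday
2064: Tuesday (leap)
2063: Monday
2062: Sunday
2061: Saturday
2060: Thursday (leap)
2060 begins on a Thursday and is a leap year.

2060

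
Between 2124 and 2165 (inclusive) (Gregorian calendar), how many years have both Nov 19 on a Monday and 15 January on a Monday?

Check each year's weekday for Nov 19 and 15 January:
  2124: Sun/Sat  2125: Mon/Mon ✓  2126: Tue/Tue  2127: Wed/Wed  2128: Fri/Thu  2129: Sat/Sat  2130: Sun/Sun  2131: Mon/Mon ✓  2132: Wed/Tue  2133: Thu/Thu  2134: Fri/Fri  2135: Sat/Sat  2136: Mon/Sun  2137: Tue/Tue  …(14 more)…  2152: Sun/Sat  2153: Mon/Mon ✓  2154: Tue/Tue  2155: Wed/Wed  2156: Fri/Thu  2157: Sat/Sat  2158: Sun/Sun  2159: Mon/Mon ✓  2160: Wed/Tue  2161: Thu/Thu  2162: Fri/Fri  2163: Sat/Sat  2164: Mon/Sun  2165: Tue/Tue
Both conditions hold in: 2125, 2131, 2142, 2153, 2159 — 5.

5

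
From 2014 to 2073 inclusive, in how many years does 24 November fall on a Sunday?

8

Track 24 November's weekday year by year (advancing +1, or +2 across a Feb 29):
  2014: Mon  2015: Tue (+1)  2016: Thu (+2)  2017: Fri (+1)  2018: Sat (+1)
  2019: Sun (+1) ✓  2020: Tue (+2)  2021: Wed (+1)  2022: Thu (+1)  2023: Fri (+1)
  2024: Sun (+2) ✓  2025: Mon (+1)  2026: Tue (+1)  2027: Wed (+1)  … (32 more years) …
  2060: Wed (+2)  2061: Thu (+1)  2062: Fri (+1)  2063: Sat (+1)  2064: Mon (+2)
  2065: Tue (+1)  2066: Wed (+1)  2067: Thu (+1)  2068: Sat (+2)  2069: Sun (+1) ✓
  2070: Mon (+1)  2071: Tue (+1)  2072: Thu (+2)  2073: Fri (+1)
Sunday years: 2019, 2024, 2030, 2041, 2047, 2052, 2058, 2069 — 8 in total.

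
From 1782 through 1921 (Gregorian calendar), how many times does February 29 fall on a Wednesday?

Leap years in 1782–1921: 33 of them.
Feb 29 weekday advances by 5 (mod 7) from one leap year to the next four years later (or differs when a century non-leap intervenes).
Leap-day weekdays: 1784:Sun 1788:Fri 1792:Wed✓ 1796:Mon 1804:Wed✓ 1808:Mon 1812:Sat 1816:Thu 1820:Tue 1824:Sun 1828:Fri 1832:Wed✓ 1836:Mon …(7 more)… 1868:Sat 1872:Thu 1876:Tue 1880:Sun 1884:Fri 1888:Wed✓ 1892:Mon 1896:Sat 1904:Mon 1908:Sat 1912:Thu 1916:Tue 1920:Sun
Wednesday: 1792, 1804, 1832, 1860, 1888 → 5.

5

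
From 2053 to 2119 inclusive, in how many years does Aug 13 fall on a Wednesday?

10

Track Aug 13's weekday year by year (advancing +1, or +2 across a Feb 29):
  2053: Wed ✓  2054: Thu (+1)  2055: Fri (+1)  2056: Sun (+2)  2057: Mon (+1)
  2058: Tue (+1)  2059: Wed (+1) ✓  2060: Fri (+2)  2061: Sat (+1)  2062: Sun (+1)
  2063: Mon (+1)  2064: Wed (+2) ✓  2065: Thu (+1)  2066: Fri (+1)  … (39 more years) …
  2106: Fri (+1)  2107: Sat (+1)  2108: Mon (+2)  2109: Tue (+1)  2110: Wed (+1) ✓
  2111: Thu (+1)  2112: Sat (+2)  2113: Sun (+1)  2114: Mon (+1)  2115: Tue (+1)
  2116: Thu (+2)  2117: Fri (+1)  2118: Sat (+1)  2119: Sun (+1)
Wednesday years: 2053, 2059, 2064, 2070, 2081, 2087, 2092, 2098, 2104, 2110 — 10 in total.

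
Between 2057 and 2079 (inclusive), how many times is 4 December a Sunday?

4

Track 4 December's weekday year by year (advancing +1, or +2 across a Feb 29):
  2057: Tue  2058: Wed (+1)  2059: Thu (+1)  2060: Sat (+2)  2061: Sun (+1) ✓
  2062: Mon (+1)  2063: Tue (+1)  2064: Thu (+2)  2065: Fri (+1)  2066: Sat (+1)
  2067: Sun (+1) ✓  2068: Tue (+2)  2069: Wed (+1)  2070: Thu (+1)  2071: Fri (+1)
  2072: Sun (+2) ✓  2073: Mon (+1)  2074: Tue (+1)  2075: Wed (+1)  2076: Fri (+2)
  2077: Sat (+1)  2078: Sun (+1) ✓  2079: Mon (+1)
Sunday years: 2061, 2067, 2072, 2078 — 4 in total.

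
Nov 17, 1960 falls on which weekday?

January 1, 1960 is a Friday.
November 17 is day 322 of the year, i.e. 321 days after Jan 1.
321 mod 7 = 6, so advance 6 weekdays from Friday: Thursday.

Thursday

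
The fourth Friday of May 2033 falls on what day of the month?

27

May 1, 2033 is a Sunday, so the first Friday is the 6th.
The fourth Friday is 6 + 21 = 27.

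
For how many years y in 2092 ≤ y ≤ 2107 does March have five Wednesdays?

March has 31 days; it has five Wednesdays when Wednesday falls among the first (month-length − 28) days — i.e. when March 1 is one of Wednesday/Tuesday/Monday.
March 1 by year: 2092:Sat 2093:Sun 2094:Mon✓ 2095:Tue✓ 2096:Thu 2097:Fri 2098:Sat 2099:Sun 2100:Mon✓ 2101:Tue✓ 2102:Wed✓ 2103:Thu 2104:Sat 2105:Sun 2106:Mon✓ 2107:Tue✓
Years with five Wednesdays: 2094, 2095, 2100, 2101, 2102, 2106, 2107 → 7.

7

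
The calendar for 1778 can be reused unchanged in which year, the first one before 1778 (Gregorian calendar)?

Two years share a calendar iff Jan 1 falls on the same weekday and both are leap or both are common. 1778: Jan 1 is Thursday, common year.
1777: Jan 1 Wednesday, common
1776: Jan 1 Monday, leap
1775: Jan 1 Sunday, common
1774: Jan 1 Saturday, common
1773: Jan 1 Friday, common
1772: Jan 1 Wednesday, leap
1771: Jan 1 Tuesday, common
1770: Jan 1 Monday, common
1769: Jan 1 Sunday, common
1768: Jan 1 Friday, leap
1767: Jan 1 Thursday, common
1767 matches on both conditions.

1767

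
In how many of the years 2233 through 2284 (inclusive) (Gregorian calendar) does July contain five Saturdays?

22

July has 31 days; it has five Saturdays when Saturday falls among the first (month-length − 28) days — i.e. when July 1 is one of Saturday/Friday/Thursday.
July 1 by year: 2233:Mon 2234:Tue 2235:Wed 2236:Fri✓ 2237:Sat✓ 2238:Sun 2239:Mon 2240:Wed 2241:Thu✓ 2242:Fri✓ 2243:Sat✓ 2244:Mon 2245:Tue 2246:Wed 2247:Thu✓ …(22 more)… 2270:Fri✓ 2271:Sat✓ 2272:Mon 2273:Tue 2274:Wed 2275:Thu✓ 2276:Sat✓ 2277:Sun 2278:Mon 2279:Tue 2280:Thu✓ 2281:Fri✓ 2282:Sat✓ 2283:Sun 2284:Tue
Years with five Saturdays: 2236, 2237, 2241, 2242, 2243, 2247, 2248, 2252, 2253, 2254, 2258, 2259, 2264, 2265, 2269, 2270, 2271, 2275, 2276, 2280, 2281, 2282 → 22.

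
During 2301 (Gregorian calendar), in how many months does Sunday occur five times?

4

A month of length L has five Sundays iff its first Sunday is on day ≤ L−28 (so day 1–3 in a 31-day month, 1–2 in a 30-day month, day 1 in a leap February).
Checking each month of 2301: Jan starts Tue (31d); Feb starts Fri (28d); Mar starts Fri (31d) ✓; Apr starts Mon (30d); May starts Wed (31d); Jun starts Sat (30d) ✓; Jul starts Mon (31d); Aug starts Thu (31d); Sep starts Sun (30d) ✓; Oct starts Tue (31d); Nov starts Fri (30d); Dec starts Sun (31d) ✓.
Five-Sunday months: March, June, September, December → 4.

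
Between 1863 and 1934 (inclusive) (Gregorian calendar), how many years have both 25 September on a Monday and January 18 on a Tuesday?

Check each year's weekday for 25 September and January 18:
  1863: Fri/Sun  1864: Sun/Mon  1865: Mon/Wed  1866: Tue/Thu  1867: Wed/Fri  1868: Fri/Sat  1869: Sat/Mon  1870: Sun/Tue  1871: Mon/Wed  1872: Wed/Thu  1873: Thu/Sat  1874: Fri/Sun  1875: Sat/Mon  1876: Mon/Tue ✓  …(44 more)…  1921: Sun/Tue  1922: Mon/Wed  1923: Tue/Thu  1924: Thu/Fri  1925: Fri/Sun  1926: Sat/Mon  1927: Sun/Tue  1928: Tue/Wed  1929: Wed/Fri  1930: Thu/Sat  1931: Fri/Sun  1932: Sun/Mon  1933: Mon/Wed  1934: Tue/Thu
Both conditions hold in: 1876, 1916 — 2.

2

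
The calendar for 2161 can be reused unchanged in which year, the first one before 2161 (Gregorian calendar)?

Two years share a calendar iff Jan 1 falls on the same weekday and both are leap or both are common. 2161: Jan 1 is Thursday, common year.
2160: Jan 1 Tuesday, leap
2159: Jan 1 Monday, common
2158: Jan 1 Sunday, common
2157: Jan 1 Saturday, common
2156: Jan 1 Thursday, leap
2155: Jan 1 Wednesday, common
2154: Jan 1 Tuesday, common
2153: Jan 1 Monday, common
2152: Jan 1 Saturday, leap
2151: Jan 1 Friday, common
2150: Jan 1 Thursday, common
2150 matches on both conditions.

2150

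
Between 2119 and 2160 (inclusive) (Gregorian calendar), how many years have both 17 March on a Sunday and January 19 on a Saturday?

4

Check each year's weekday for 17 March and January 19:
  2119: Fri/Thu  2120: Sun/Fri  2121: Mon/Sun  2122: Tue/Mon  2123: Wed/Tue  2124: Fri/Wed  2125: Sat/Fri  2126: Sun/Sat ✓  2127: Mon/Sun  2128: Wed/Mon  2129: Thu/Wed  2130: Fri/Thu  2131: Sat/Fri  2132: Mon/Sat  …(14 more)…  2147: Fri/Thu  2148: Sun/Fri  2149: Mon/Sun  2150: Tue/Mon  2151: Wed/Tue  2152: Fri/Wed  2153: Sat/Fri  2154: Sun/Sat ✓  2155: Mon/Sun  2156: Wed/Mon  2157: Thu/Wed  2158: Fri/Thu  2159: Sat/Fri  2160: Mon/Sat
Both conditions hold in: 2126, 2137, 2143, 2154 — 4.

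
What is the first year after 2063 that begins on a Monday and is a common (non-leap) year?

Jan 1 advances by 2 weekdays after a leap year and by 1 after a common year.
2063: Jan 1 is Monday.
2064: Tuesday (leap)
2065: Thursday
2066: Friday
2067: Saturday
2068: Sunday (leap)
2069: Tuesday
2070: Wednesday
2071: Thursday
2072: Friday (leap)
2073: Sunday
2074: Monday
2074 begins on a Monday and is a common year.

2074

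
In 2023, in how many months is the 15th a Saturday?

2

Check the 15th of each month of 2023: Jan 15: Sun, Feb 15: Wed, Mar 15: Wed, Apr 15: Sat, May 15: Mon, Jun 15: Thu, Jul 15: Sat, Aug 15: Tue, Sep 15: Fri, Oct 15: Sun, Nov 15: Wed, Dec 15: Fri.
Saturday occurs in April, July — 2 months.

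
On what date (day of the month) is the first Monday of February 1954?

1

February 1, 1954 is a Monday, so the first Monday is the 1st.
The first Monday is 1 + 0 = 1.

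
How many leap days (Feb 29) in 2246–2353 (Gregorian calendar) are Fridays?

4

Leap years in 2246–2353: 26 of them.
Feb 29 weekday advances by 5 (mod 7) from one leap year to the next four years later (or differs when a century non-leap intervenes).
Leap-day weekdays: 2248:Tue 2252:Sun 2256:Fri✓ 2260:Wed 2264:Mon 2268:Sat 2272:Thu 2276:Tue 2280:Sun 2284:Fri✓ 2288:Wed 2292:Mon 2296:Sat 2304:Mon 2308:Sat 2312:Thu 2316:Tue 2320:Sun 2324:Fri✓ 2328:Wed 2332:Mon 2336:Sat 2340:Thu 2344:Tue 2348:Sun 2352:Fri✓
Friday: 2256, 2284, 2324, 2352 → 4.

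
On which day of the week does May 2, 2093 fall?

January 1, 2093 is a Thursday.
May 2 is day 122 of the year, i.e. 121 days after Jan 1.
121 mod 7 = 2, so advance 2 weekdays from Thursday: Saturday.

Saturday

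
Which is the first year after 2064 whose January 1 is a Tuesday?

2069

Jan 1 advances by 2 weekdays after a leap year and by 1 after a common year.
2064: Jan 1 is Tuesday (leap).
2065: Thursday
2066: Friday
2067: Saturday
2068: Sunday (leap)
2069: Tuesday
2069 begins on a Tuesday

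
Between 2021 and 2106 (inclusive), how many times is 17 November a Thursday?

12

Track 17 November's weekday year by year (advancing +1, or +2 across a Feb 29):
  2021: Wed  2022: Thu (+1) ✓  2023: Fri (+1)  2024: Sun (+2)  2025: Mon (+1)
  2026: Tue (+1)  2027: Wed (+1)  2028: Fri (+2)  2029: Sat (+1)  2030: Sun (+1)
  2031: Mon (+1)  2032: Wed (+2)  2033: Thu (+1) ✓  2034: Fri (+1)  … (58 more years) …
  2093: Tue (+1)  2094: Wed (+1)  2095: Thu (+1) ✓  2096: Sat (+2)  2097: Sun (+1)
  2098: Mon (+1)  2099: Tue (+1)  2100: Wed (+1)  2101: Thu (+1) ✓  2102: Fri (+1)
  2103: Sat (+1)  2104: Mon (+2)  2105: Tue (+1)  2106: Wed (+1)
Thursday years: 2022, 2033, 2039, 2044, 2050, 2061, 2067, 2072, 2078, 2089, 2095, 2101 — 12 in total.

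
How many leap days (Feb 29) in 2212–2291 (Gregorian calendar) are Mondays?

2

Leap years in 2212–2291: 20 of them.
Feb 29 weekday advances by 5 (mod 7) from one leap year to the next four years later (or differs when a century non-leap intervenes).
Leap-day weekdays: 2212:Sat 2216:Thu 2220:Tue 2224:Sun 2228:Fri 2232:Wed 2236:Mon✓ 2240:Sat 2244:Thu 2248:Tue 2252:Sun 2256:Fri 2260:Wed 2264:Mon✓ 2268:Sat 2272:Thu 2276:Tue 2280:Sun 2284:Fri 2288:Wed
Monday: 2236, 2264 → 2.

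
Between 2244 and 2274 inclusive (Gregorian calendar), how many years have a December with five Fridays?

12

December has 31 days; it has five Fridays when Friday falls among the first (month-length − 28) days — i.e. when December 1 is one of Friday/Thursday/Wednesday.
December 1 by year: 2244:Sun 2245:Mon 2246:Tue 2247:Wed✓ 2248:Fri✓ 2249:Sat 2250:Sun 2251:Mon 2252:Wed✓ 2253:Thu✓ 2254:Fri✓ 2255:Sat 2256:Mon 2257:Tue 2258:Wed✓ 2259:Thu✓ 2260:Sat 2261:Sun 2262:Mon 2263:Tue 2264:Thu✓ 2265:Fri✓ 2266:Sat 2267:Sun 2268:Tue 2269:Wed✓ 2270:Thu✓ 2271:Fri✓ 2272:Sun 2273:Mon 2274:Tue
Years with five Fridays: 2247, 2248, 2252, 2253, 2254, 2258, 2259, 2264, 2265, 2269, 2270, 2271 → 12.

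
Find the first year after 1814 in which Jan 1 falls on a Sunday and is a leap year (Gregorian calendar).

Jan 1 advances by 2 weekdays after a leap year and by 1 after a common year.
1814: Jan 1 is Saturday.
1815: Sunday
1816: Monday (leap)
1817: Wednesday
1818: Thursday
1819: Friday
1820: Saturday (leap)
1821: Monday
1822: Tuesday
1823: Wednesday
1824: Thursday (leap)
1825: Saturday
1826: Sunday
1827: Monday
1828: Tuesday (leap)
1829: Thursday
1830: Friday
1831: Saturday
1832: Sunday (leap)
1832 begins on a Sunday and is a leap year.

1832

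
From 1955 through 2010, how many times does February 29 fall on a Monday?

2

Leap years in 1955–2010: 14 of them.
Feb 29 weekday advances by 5 (mod 7) from one leap year to the next four years later (or differs when a century non-leap intervenes).
Leap-day weekdays: 1956:Wed 1960:Mon✓ 1964:Sat 1968:Thu 1972:Tue 1976:Sun 1980:Fri 1984:Wed 1988:Mon✓ 1992:Sat 1996:Thu 2000:Tue 2004:Sun 2008:Fri
Monday: 1960, 1988 → 2.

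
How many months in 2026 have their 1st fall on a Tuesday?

Check the 1st of each month of 2026: Jan 1: Thu, Feb 1: Sun, Mar 1: Sun, Apr 1: Wed, May 1: Fri, Jun 1: Mon, Jul 1: Wed, Aug 1: Sat, Sep 1: Tue, Oct 1: Thu, Nov 1: Sun, Dec 1: Tue.
Tuesday occurs in September, December — 2 months.

2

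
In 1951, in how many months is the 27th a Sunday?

1

Check the 27th of each month of 1951: Jan 27: Sat, Feb 27: Tue, Mar 27: Tue, Apr 27: Fri, May 27: Sun, Jun 27: Wed, Jul 27: Fri, Aug 27: Mon, Sep 27: Thu, Oct 27: Sat, Nov 27: Tue, Dec 27: Thu.
Sunday occurs in May — 1 month.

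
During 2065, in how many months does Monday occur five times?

4

A month of length L has five Mondays iff its first Monday is on day ≤ L−28 (so day 1–3 in a 31-day month, 1–2 in a 30-day month, day 1 in a leap February).
Checking each month of 2065: Jan starts Thu (31d); Feb starts Sun (28d); Mar starts Sun (31d) ✓; Apr starts Wed (30d); May starts Fri (31d); Jun starts Mon (30d) ✓; Jul starts Wed (31d); Aug starts Sat (31d) ✓; Sep starts Tue (30d); Oct starts Thu (31d); Nov starts Sun (30d) ✓; Dec starts Tue (31d).
Five-Monday months: March, June, August, November → 4.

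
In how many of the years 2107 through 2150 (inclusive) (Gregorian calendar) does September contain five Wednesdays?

12

September has 30 days; it has five Wednesdays when Wednesday falls among the first (month-length − 28) days — i.e. when September 1 is one of Wednesday/Tuesday.
September 1 by year: 2107:Thu 2108:Sat 2109:Sun 2110:Mon 2111:Tue✓ 2112:Thu 2113:Fri 2114:Sat 2115:Sun 2116:Tue✓ 2117:Wed✓ 2118:Thu 2119:Fri 2120:Sun 2121:Mon …(14 more)… 2136:Sat 2137:Sun 2138:Mon 2139:Tue✓ 2140:Thu 2141:Fri 2142:Sat 2143:Sun 2144:Tue✓ 2145:Wed✓ 2146:Thu 2147:Fri 2148:Sun 2149:Mon 2150:Tue✓
Years with five Wednesdays: 2111, 2116, 2117, 2122, 2123, 2128, 2133, 2134, 2139, 2144, 2145, 2150 → 12.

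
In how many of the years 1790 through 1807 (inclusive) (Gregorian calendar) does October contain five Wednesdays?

October has 31 days; it has five Wednesdays when Wednesday falls among the first (month-length − 28) days — i.e. when October 1 is one of Wednesday/Tuesday/Monday.
October 1 by year: 1790:Fri 1791:Sat 1792:Mon✓ 1793:Tue✓ 1794:Wed✓ 1795:Thu 1796:Sat 1797:Sun 1798:Mon✓ 1799:Tue✓ 1800:Wed✓ 1801:Thu 1802:Fri 1803:Sat 1804:Mon✓ 1805:Tue✓ 1806:Wed✓ 1807:Thu
Years with five Wednesdays: 1792, 1793, 1794, 1798, 1799, 1800, 1804, 1805, 1806 → 9.

9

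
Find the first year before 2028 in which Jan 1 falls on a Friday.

2027

Jan 1 advances by 2 weekdays after a leap year and by 1 after a common year.
2028: Jan 1 is Saturday (leap).
2027: Friday
2027 begins on a Friday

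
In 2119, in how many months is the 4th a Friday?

1

Check the 4th of each month of 2119: Jan 4: Wed, Feb 4: Sat, Mar 4: Sat, Apr 4: Tue, May 4: Thu, Jun 4: Sun, Jul 4: Tue, Aug 4: Fri, Sep 4: Mon, Oct 4: Wed, Nov 4: Sat, Dec 4: Mon.
Friday occurs in August — 1 month.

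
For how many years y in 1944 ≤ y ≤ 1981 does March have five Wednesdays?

March has 31 days; it has five Wednesdays when Wednesday falls among the first (month-length − 28) days — i.e. when March 1 is one of Wednesday/Tuesday/Monday.
March 1 by year: 1944:Wed✓ 1945:Thu 1946:Fri 1947:Sat 1948:Mon✓ 1949:Tue✓ 1950:Wed✓ 1951:Thu 1952:Sat 1953:Sun 1954:Mon✓ 1955:Tue✓ 1956:Thu 1957:Fri 1958:Sat …(8 more)… 1967:Wed✓ 1968:Fri 1969:Sat 1970:Sun 1971:Mon✓ 1972:Wed✓ 1973:Thu 1974:Fri 1975:Sat 1976:Mon✓ 1977:Tue✓ 1978:Wed✓ 1979:Thu 1980:Sat 1981:Sun
Years with five Wednesdays: 1944, 1948, 1949, 1950, 1954, 1955, 1960, 1961, 1965, 1966, 1967, 1971, 1972, 1976, 1977, 1978 → 16.

16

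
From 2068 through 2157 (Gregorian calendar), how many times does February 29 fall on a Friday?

3

Leap years in 2068–2157: 22 of them.
Feb 29 weekday advances by 5 (mod 7) from one leap year to the next four years later (or differs when a century non-leap intervenes).
Leap-day weekdays: 2068:Wed 2072:Mon 2076:Sat 2080:Thu 2084:Tue 2088:Sun 2092:Fri✓ 2096:Wed 2104:Fri✓ 2108:Wed 2112:Mon 2116:Sat 2120:Thu 2124:Tue 2128:Sun 2132:Fri✓ 2136:Wed 2140:Mon 2144:Sat 2148:Thu 2152:Tue 2156:Sun
Friday: 2092, 2104, 2132 → 3.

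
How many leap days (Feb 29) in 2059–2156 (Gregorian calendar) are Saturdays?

3

Leap years in 2059–2156: 24 of them.
Feb 29 weekday advances by 5 (mod 7) from one leap year to the next four years later (or differs when a century non-leap intervenes).
Leap-day weekdays: 2060:Sun 2064:Fri 2068:Wed 2072:Mon 2076:Sat✓ 2080:Thu 2084:Tue 2088:Sun 2092:Fri 2096:Wed 2104:Fri 2108:Wed 2112:Mon 2116:Sat✓ 2120:Thu 2124:Tue 2128:Sun 2132:Fri 2136:Wed 2140:Mon 2144:Sat✓ 2148:Thu 2152:Tue 2156:Sun
Saturday: 2076, 2116, 2144 → 3.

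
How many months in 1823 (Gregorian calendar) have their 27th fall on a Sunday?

2

Check the 27th of each month of 1823: Jan 27: Mon, Feb 27: Thu, Mar 27: Thu, Apr 27: Sun, May 27: Tue, Jun 27: Fri, Jul 27: Sun, Aug 27: Wed, Sep 27: Sat, Oct 27: Mon, Nov 27: Thu, Dec 27: Sat.
Sunday occurs in April, July — 2 months.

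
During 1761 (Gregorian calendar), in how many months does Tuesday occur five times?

4

A month of length L has five Tuesdays iff its first Tuesday is on day ≤ L−28 (so day 1–3 in a 31-day month, 1–2 in a 30-day month, day 1 in a leap February).
Checking each month of 1761: Jan starts Thu (31d); Feb starts Sun (28d); Mar starts Sun (31d) ✓; Apr starts Wed (30d); May starts Fri (31d); Jun starts Mon (30d) ✓; Jul starts Wed (31d); Aug starts Sat (31d); Sep starts Tue (30d) ✓; Oct starts Thu (31d); Nov starts Sun (30d); Dec starts Tue (31d) ✓.
Five-Tuesday months: March, June, September, December → 4.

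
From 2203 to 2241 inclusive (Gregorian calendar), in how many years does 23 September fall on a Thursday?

5

Track 23 September's weekday year by year (advancing +1, or +2 across a Feb 29):
  2203: Fri  2204: Sun (+2)  2205: Mon (+1)  2206: Tue (+1)  2207: Wed (+1)
  2208: Fri (+2)  2209: Sat (+1)  2210: Sun (+1)  2211: Mon (+1)  2212: Wed (+2)
  2213: Thu (+1) ✓  2214: Fri (+1)  2215: Sat (+1)  2216: Mon (+2)  … (11 more years) …
  2228: Tue (+2)  2229: Wed (+1)  2230: Thu (+1) ✓  2231: Fri (+1)  2232: Sun (+2)
  2233: Mon (+1)  2234: Tue (+1)  2235: Wed (+1)  2236: Fri (+2)  2237: Sat (+1)
  2238: Sun (+1)  2239: Mon (+1)  2240: Wed (+2)  2241: Thu (+1) ✓
Thursday years: 2213, 2219, 2224, 2230, 2241 — 5 in total.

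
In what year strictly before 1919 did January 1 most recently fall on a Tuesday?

From one year to the next, a fixed date's weekday advances by 1, or by 2 when a Feb 29 lies between the two dates.
1919: January 1 is Wednesday.
1918: Tuesday (−1)
January 1 falls on a Tuesday in 1918.

1918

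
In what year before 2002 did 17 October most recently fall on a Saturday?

1998

From one year to the next, a fixed date's weekday advances by 1, or by 2 when a Feb 29 lies between the two dates.
2002: October 17 is Thursday.
2001: Wednesday (−1)
2000: Tuesday (−1)
1999: Sunday (−2)
1998: Saturday (−1)
17 October falls on a Saturday in 1998.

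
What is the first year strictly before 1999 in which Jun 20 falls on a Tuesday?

From one year to the next, a fixed date's weekday advances by 1, or by 2 when a Feb 29 lies between the two dates.
1999: June 20 is Sunday.
1998: Saturday (−1)
1997: Friday (−1)
1996: Thursday (−1)
1995: Tuesday (−2)
Jun 20 falls on a Tuesday in 1995.

1995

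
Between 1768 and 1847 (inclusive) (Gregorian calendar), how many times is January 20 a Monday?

12

Track January 20's weekday year by year (advancing +1, or +2 across a Feb 29):
  1768: Wed  1769: Fri (+2)  1770: Sat (+1)  1771: Sun (+1)  1772: Mon (+1) ✓
  1773: Wed (+2)  1774: Thu (+1)  1775: Fri (+1)  1776: Sat (+1)  1777: Mon (+2) ✓
  1778: Tue (+1)  1779: Wed (+1)  1780: Thu (+1)  1781: Sat (+2)  … (52 more years) …
  1834: Mon (+1) ✓  1835: Tue (+1)  1836: Wed (+1)  1837: Fri (+2)  1838: Sat (+1)
  1839: Sun (+1)  1840: Mon (+1) ✓  1841: Wed (+2)  1842: Thu (+1)  1843: Fri (+1)
  1844: Sat (+1)  1845: Mon (+2) ✓  1846: Tue (+1)  1847: Wed (+1)
Monday years: 1772, 1777, 1783, 1794, 1800, 1806, 1812, 1817, 1823, 1834, 1840, 1845 — 12 in total.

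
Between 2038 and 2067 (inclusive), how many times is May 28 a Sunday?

Track May 28's weekday year by year (advancing +1, or +2 across a Feb 29):
  2038: Fri  2039: Sat (+1)  2040: Mon (+2)  2041: Tue (+1)  2042: Wed (+1)
  2043: Thu (+1)  2044: Sat (+2)  2045: Sun (+1) ✓  2046: Mon (+1)  2047: Tue (+1)
  2048: Thu (+2)  2049: Fri (+1)  2050: Sat (+1)  2051: Sun (+1) ✓  2052: Tue (+2)
  2053: Wed (+1)  2054: Thu (+1)  2055: Fri (+1)  2056: Sun (+2) ✓  2057: Mon (+1)
  2058: Tue (+1)  2059: Wed (+1)  2060: Fri (+2)  2061: Sat (+1)  2062: Sun (+1) ✓
  2063: Mon (+1)  2064: Wed (+2)  2065: Thu (+1)  2066: Fri (+1)  2067: Sat (+1)
Sunday years: 2045, 2051, 2056, 2062 — 4 in total.

4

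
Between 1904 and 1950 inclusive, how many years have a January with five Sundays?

January has 31 days; it has five Sundays when Sunday falls among the first (month-length − 28) days — i.e. when January 1 is one of Sunday/Saturday/Friday.
January 1 by year: 1904:Fri✓ 1905:Sun✓ 1906:Mon 1907:Tue 1908:Wed 1909:Fri✓ 1910:Sat✓ 1911:Sun✓ 1912:Mon 1913:Wed 1914:Thu 1915:Fri✓ 1916:Sat✓ 1917:Mon 1918:Tue …(17 more)… 1936:Wed 1937:Fri✓ 1938:Sat✓ 1939:Sun✓ 1940:Mon 1941:Wed 1942:Thu 1943:Fri✓ 1944:Sat✓ 1945:Mon 1946:Tue 1947:Wed 1948:Thu 1949:Sat✓ 1950:Sun✓
Years with five Sundays: 1904, 1905, 1909, 1910, 1911, 1915, 1916, 1921, 1922, 1926, 1927, 1928, 1932, 1933, 1937, 1938, 1939, 1943, 1944, 1949, 1950 → 21.

21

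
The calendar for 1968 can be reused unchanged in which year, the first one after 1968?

Two years share a calendar iff Jan 1 falls on the same weekday and both are leap or both are common. 1968: Jan 1 is Monday, leap year.
1969: Jan 1 Wednesday, common
1970: Jan 1 Thursday, common
1971: Jan 1 Friday, common
1972: Jan 1 Saturday, leap
1973: Jan 1 Monday, common
1974: Jan 1 Tuesday, common
1975: Jan 1 Wednesday, common
1976: Jan 1 Thursday, leap
1977: Jan 1 Saturday, common
1978: Jan 1 Sunday, common
1979: Jan 1 Monday, common
1980: Jan 1 Tuesday, leap
1981: Jan 1 Thursday, common
1982: Jan 1 Friday, common
1983: Jan 1 Saturday, common
1984: Jan 1 Sunday, leap
1985: Jan 1 Tuesday, common
1986: Jan 1 Wednesday, common
1987: Jan 1 Thursday, common
1988: Jan 1 Friday, leap
1989: Jan 1 Sunday, common
1990: Jan 1 Monday, common
1991: Jan 1 Tuesday, common
1992: Jan 1 Wednesday, leap
1993: Jan 1 Friday, common
1994: Jan 1 Saturday, common
1995: Jan 1 Sunday, common
1996: Jan 1 Monday, leap
1996 matches on both conditions.

1996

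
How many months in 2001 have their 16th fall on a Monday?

Check the 16th of each month of 2001: Jan 16: Tue, Feb 16: Fri, Mar 16: Fri, Apr 16: Mon, May 16: Wed, Jun 16: Sat, Jul 16: Mon, Aug 16: Thu, Sep 16: Sun, Oct 16: Tue, Nov 16: Fri, Dec 16: Sun.
Monday occurs in April, July — 2 months.

2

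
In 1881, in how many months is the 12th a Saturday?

Check the 12th of each month of 1881: Jan 12: Wed, Feb 12: Sat, Mar 12: Sat, Apr 12: Tue, May 12: Thu, Jun 12: Sun, Jul 12: Tue, Aug 12: Fri, Sep 12: Mon, Oct 12: Wed, Nov 12: Sat, Dec 12: Mon.
Saturday occurs in February, March, November — 3 months.

3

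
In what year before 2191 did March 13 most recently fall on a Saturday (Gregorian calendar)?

From one year to the next, a fixed date's weekday advances by 1, or by 2 when a Feb 29 lies between the two dates.
2191: March 13 is Sunday.
2190: Saturday (−1)
March 13 falls on a Saturday in 2190.

2190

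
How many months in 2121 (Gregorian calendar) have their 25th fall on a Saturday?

Check the 25th of each month of 2121: Jan 25: Sat, Feb 25: Tue, Mar 25: Tue, Apr 25: Fri, May 25: Sun, Jun 25: Wed, Jul 25: Fri, Aug 25: Mon, Sep 25: Thu, Oct 25: Sat, Nov 25: Tue, Dec 25: Thu.
Saturday occurs in January, October — 2 months.

2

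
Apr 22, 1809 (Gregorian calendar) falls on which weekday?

January 1, 1809 is a Sunday.
April 22 is day 112 of the year, i.e. 111 days after Jan 1.
111 mod 7 = 6, so advance 6 weekdays from Sunday: Saturday.

Saturday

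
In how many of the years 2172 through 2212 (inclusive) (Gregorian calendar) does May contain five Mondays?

16

May has 31 days; it has five Mondays when Monday falls among the first (month-length − 28) days — i.e. when May 1 is one of Monday/Sunday/Saturday.
May 1 by year: 2172:Fri 2173:Sat✓ 2174:Sun✓ 2175:Mon✓ 2176:Wed 2177:Thu 2178:Fri 2179:Sat✓ 2180:Mon✓ 2181:Tue 2182:Wed 2183:Thu 2184:Sat✓ 2185:Sun✓ 2186:Mon✓ …(11 more)… 2198:Tue 2199:Wed 2200:Thu 2201:Fri 2202:Sat✓ 2203:Sun✓ 2204:Tue 2205:Wed 2206:Thu 2207:Fri 2208:Sun✓ 2209:Mon✓ 2210:Tue 2211:Wed 2212:Fri
Years with five Mondays: 2173, 2174, 2175, 2179, 2180, 2184, 2185, 2186, 2190, 2191, 2196, 2197, 2202, 2203, 2208, 2209 → 16.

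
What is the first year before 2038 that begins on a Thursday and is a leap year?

2032

Jan 1 advances by 2 weekdays after a leap year and by 1 after a common year.
2038: Jan 1 is Friday.
2037: Thursday
2036: Tuesday (leap)
2035: Monday
2034: Sunday
2033: Saturday
2032: Thursday (leap)
2032 begins on a Thursday and is a leap year.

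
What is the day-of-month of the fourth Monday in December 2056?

25

December 1, 2056 is a Friday, so the first Monday is the 4th.
The fourth Monday is 4 + 21 = 25.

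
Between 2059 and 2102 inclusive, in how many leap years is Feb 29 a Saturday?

Leap years in 2059–2102: 10 of them.
Feb 29 weekday advances by 5 (mod 7) from one leap year to the next four years later (or differs when a century non-leap intervenes).
Leap-day weekdays: 2060:Sun 2064:Fri 2068:Wed 2072:Mon 2076:Sat✓ 2080:Thu 2084:Tue 2088:Sun 2092:Fri 2096:Wed
Saturday: 2076 → 1.

1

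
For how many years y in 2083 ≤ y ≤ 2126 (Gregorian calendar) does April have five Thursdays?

April has 30 days; it has five Thursdays when Thursday falls among the first (month-length − 28) days — i.e. when April 1 is one of Thursday/Wednesday.
April 1 by year: 2083:Thu✓ 2084:Sat 2085:Sun 2086:Mon 2087:Tue 2088:Thu✓ 2089:Fri 2090:Sat 2091:Sun 2092:Tue 2093:Wed✓ 2094:Thu✓ 2095:Fri 2096:Sun 2097:Mon …(14 more)… 2112:Fri 2113:Sat 2114:Sun 2115:Mon 2116:Wed✓ 2117:Thu✓ 2118:Fri 2119:Sat 2120:Mon 2121:Tue 2122:Wed✓ 2123:Thu✓ 2124:Sat 2125:Sun 2126:Mon
Years with five Thursdays: 2083, 2088, 2093, 2094, 2099, 2100, 2105, 2106, 2111, 2116, 2117, 2122, 2123 → 13.

13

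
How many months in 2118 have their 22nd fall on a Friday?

Check the 22nd of each month of 2118: Jan 22: Sat, Feb 22: Tue, Mar 22: Tue, Apr 22: Fri, May 22: Sun, Jun 22: Wed, Jul 22: Fri, Aug 22: Mon, Sep 22: Thu, Oct 22: Sat, Nov 22: Tue, Dec 22: Thu.
Friday occurs in April, July — 2 months.

2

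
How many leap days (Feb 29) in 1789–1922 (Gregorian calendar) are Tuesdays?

Leap years in 1789–1922: 31 of them.
Feb 29 weekday advances by 5 (mod 7) from one leap year to the next four years later (or differs when a century non-leap intervenes).
Leap-day weekdays: 1792:Wed 1796:Mon 1804:Wed 1808:Mon 1812:Sat 1816:Thu 1820:Tue✓ 1824:Sun 1828:Fri 1832:Wed 1836:Mon 1840:Sat 1844:Thu …(5 more)… 1868:Sat 1872:Thu 1876:Tue✓ 1880:Sun 1884:Fri 1888:Wed 1892:Mon 1896:Sat 1904:Mon 1908:Sat 1912:Thu 1916:Tue✓ 1920:Sun
Tuesday: 1820, 1848, 1876, 1916 → 4.

4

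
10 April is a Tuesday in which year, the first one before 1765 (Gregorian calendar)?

From one year to the next, a fixed date's weekday advances by 1, or by 2 when a Feb 29 lies between the two dates.
1765: April 10 is Wednesday.
1764: Tuesday (−1)
10 April falls on a Tuesday in 1764.

1764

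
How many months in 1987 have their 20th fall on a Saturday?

1

Check the 20th of each month of 1987: Jan 20: Tue, Feb 20: Fri, Mar 20: Fri, Apr 20: Mon, May 20: Wed, Jun 20: Sat, Jul 20: Mon, Aug 20: Thu, Sep 20: Sun, Oct 20: Tue, Nov 20: Fri, Dec 20: Sun.
Saturday occurs in June — 1 month.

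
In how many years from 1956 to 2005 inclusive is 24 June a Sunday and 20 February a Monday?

Check each year's weekday for 24 June and 20 February:
  1956: Sun/Mon ✓  1957: Mon/Wed  1958: Tue/Thu  1959: Wed/Fri  1960: Fri/Sat  1961: Sat/Mon  1962: Sun/Tue  1963: Mon/Wed  1964: Wed/Thu  1965: Thu/Sat  1966: Fri/Sun  1967: Sat/Mon  1968: Mon/Tue  1969: Tue/Thu  …(22 more)…  1992: Wed/Thu  1993: Thu/Sat  1994: Fri/Sun  1995: Sat/Mon  1996: Mon/Tue  1997: Tue/Thu  1998: Wed/Fri  1999: Thu/Sat  2000: Sat/Sun  2001: Sun/Tue  2002: Mon/Wed  2003: Tue/Thu  2004: Thu/Fri  2005: Fri/Sun
Both conditions hold in: 1956, 1984 — 2.

2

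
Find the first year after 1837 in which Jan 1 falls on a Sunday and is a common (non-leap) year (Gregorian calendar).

1843

Jan 1 advances by 2 weekdays after a leap year and by 1 after a common year.
1837: Jan 1 is Sunday.
1838: Monday
1839: Tuesday
1840: Wednesday (leap)
1841: Friday
1842: Saturday
1843: Sunday
1843 begins on a Sunday and is a common year.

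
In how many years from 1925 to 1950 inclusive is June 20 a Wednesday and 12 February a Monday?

Check each year's weekday for June 20 and 12 February:
  1925: Sat/Thu  1926: Sun/Fri  1927: Mon/Sat  1928: Wed/Sun  1929: Thu/Tue  1930: Fri/Wed  1931: Sat/Thu  1932: Mon/Fri  1933: Tue/Sun  1934: Wed/Mon ✓  1935: Thu/Tue  1936: Sat/Wed  1937: Sun/Fri  1938: Mon/Sat  1939: Tue/Sun  1940: Thu/Mon  1941: Fri/Wed  1942: Sat/Thu  1943: Sun/Fri  1944: Tue/Sat  1945: Wed/Mon ✓  1946: Thu/Tue  1947: Fri/Wed  1948: Sun/Thu  1949: Mon/Sat  1950: Tue/Sun
Both conditions hold in: 1934, 1945 — 2.

2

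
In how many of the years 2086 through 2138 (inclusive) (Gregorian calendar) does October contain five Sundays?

22

October has 31 days; it has five Sundays when Sunday falls among the first (month-length − 28) days — i.e. when October 1 is one of Sunday/Saturday/Friday.
October 1 by year: 2086:Tue 2087:Wed 2088:Fri✓ 2089:Sat✓ 2090:Sun✓ 2091:Mon 2092:Wed 2093:Thu 2094:Fri✓ 2095:Sat✓ 2096:Mon 2097:Tue 2098:Wed 2099:Thu 2100:Fri✓ …(23 more)… 2124:Sun✓ 2125:Mon 2126:Tue 2127:Wed 2128:Fri✓ 2129:Sat✓ 2130:Sun✓ 2131:Mon 2132:Wed 2133:Thu 2134:Fri✓ 2135:Sat✓ 2136:Mon 2137:Tue 2138:Wed
Years with five Sundays: 2088, 2089, 2090, 2094, 2095, 2100, 2101, 2102, 2106, 2107, 2112, 2113, 2117, 2118, 2119, 2123, 2124, 2128, 2129, 2130, 2134, 2135 → 22.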